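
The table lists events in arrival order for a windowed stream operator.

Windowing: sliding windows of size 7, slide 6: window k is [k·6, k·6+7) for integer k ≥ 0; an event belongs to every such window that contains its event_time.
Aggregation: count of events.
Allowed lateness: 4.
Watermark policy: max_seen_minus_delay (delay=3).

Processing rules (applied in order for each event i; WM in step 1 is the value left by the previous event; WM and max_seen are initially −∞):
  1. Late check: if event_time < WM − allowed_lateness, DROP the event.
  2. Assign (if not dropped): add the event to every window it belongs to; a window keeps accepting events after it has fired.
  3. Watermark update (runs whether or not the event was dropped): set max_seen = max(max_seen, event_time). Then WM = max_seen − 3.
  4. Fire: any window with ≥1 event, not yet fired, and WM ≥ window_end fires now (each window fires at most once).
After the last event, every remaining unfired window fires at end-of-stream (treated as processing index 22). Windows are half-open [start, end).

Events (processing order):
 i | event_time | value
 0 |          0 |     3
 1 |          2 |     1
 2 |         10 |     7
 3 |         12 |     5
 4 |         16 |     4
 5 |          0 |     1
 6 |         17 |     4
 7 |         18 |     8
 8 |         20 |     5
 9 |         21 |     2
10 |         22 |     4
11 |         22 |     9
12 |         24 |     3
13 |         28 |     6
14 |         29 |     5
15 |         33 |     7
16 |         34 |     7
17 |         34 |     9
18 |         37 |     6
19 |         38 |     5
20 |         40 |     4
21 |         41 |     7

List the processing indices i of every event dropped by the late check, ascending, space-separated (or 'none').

i=0 t=0 v=3: → [0,7); WM=-3
i=1 t=2 v=1: → [0,7); WM=-1
i=2 t=10 v=7: → [6,13); WM=7; [0,7) fires=2
i=3 t=12 v=5: → [12,19),[6,13); WM=9
i=4 t=16 v=4: → [12,19); WM=13; [6,13) fires=2
i=5 t=0 v=1: DROP (t<13-4); WM=13
i=6 t=17 v=4: → [12,19); WM=14
i=7 t=18 v=8: → [18,25),[12,19); WM=15
i=8 t=20 v=5: → [18,25); WM=17
i=9 t=21 v=2: → [18,25); WM=18
i=10 t=22 v=4: → [18,25); WM=19; [12,19) fires=4
i=11 t=22 v=9: → [18,25); WM=19
i=12 t=24 v=3: → [24,31),[18,25); WM=21
i=13 t=28 v=6: → [24,31); WM=25; [18,25) fires=6
i=14 t=29 v=5: → [24,31); WM=26
i=15 t=33 v=7: → [30,37); WM=30
i=16 t=34 v=7: → [30,37); WM=31; [24,31) fires=3
i=17 t=34 v=9: → [30,37); WM=31
i=18 t=37 v=6: → [36,43); WM=34
i=19 t=38 v=5: → [36,43); WM=35
i=20 t=40 v=4: → [36,43); WM=37; [30,37) fires=3
i=21 t=41 v=7: → [36,43); WM=38

5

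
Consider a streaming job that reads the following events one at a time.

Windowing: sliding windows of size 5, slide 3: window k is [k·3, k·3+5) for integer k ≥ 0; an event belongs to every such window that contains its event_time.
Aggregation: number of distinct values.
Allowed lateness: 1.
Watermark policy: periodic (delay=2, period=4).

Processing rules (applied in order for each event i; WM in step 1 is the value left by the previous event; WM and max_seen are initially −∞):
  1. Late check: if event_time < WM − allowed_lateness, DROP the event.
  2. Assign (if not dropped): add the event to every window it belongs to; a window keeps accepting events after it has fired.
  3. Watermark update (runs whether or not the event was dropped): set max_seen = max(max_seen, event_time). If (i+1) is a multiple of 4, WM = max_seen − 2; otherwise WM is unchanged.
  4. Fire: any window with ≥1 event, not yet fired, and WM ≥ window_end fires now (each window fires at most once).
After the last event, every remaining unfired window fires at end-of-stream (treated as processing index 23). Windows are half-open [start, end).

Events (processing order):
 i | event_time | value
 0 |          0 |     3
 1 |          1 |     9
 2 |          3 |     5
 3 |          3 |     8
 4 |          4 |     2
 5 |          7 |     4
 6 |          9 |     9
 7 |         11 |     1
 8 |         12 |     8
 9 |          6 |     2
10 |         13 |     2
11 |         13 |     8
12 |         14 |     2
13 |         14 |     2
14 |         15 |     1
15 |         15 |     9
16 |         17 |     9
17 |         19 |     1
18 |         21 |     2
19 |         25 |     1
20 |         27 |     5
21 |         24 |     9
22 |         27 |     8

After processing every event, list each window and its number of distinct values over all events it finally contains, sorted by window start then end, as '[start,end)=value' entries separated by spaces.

i=0 t=0 v=3: → [0,5); WM=−∞
i=1 t=1 v=9: → [0,5); WM=−∞
i=2 t=3 v=5: → [3,8),[0,5); WM=−∞
i=3 t=3 v=8: → [3,8),[0,5); WM=1
i=4 t=4 v=2: → [3,8),[0,5); WM=1
i=5 t=7 v=4: → [6,11),[3,8); WM=1
i=6 t=9 v=9: → [9,14),[6,11); WM=1
i=7 t=11 v=1: → [9,14); WM=9; [0,5) fires=5 [3,8) fires=4
i=8 t=12 v=8: → [12,17),[9,14); WM=9
i=9 t=6 v=2: DROP (t<9-1); WM=9
i=10 t=13 v=2: → [12,17),[9,14); WM=9
i=11 t=13 v=8: → [12,17),[9,14); WM=11; [6,11) fires=2
i=12 t=14 v=2: → [12,17); WM=11
i=13 t=14 v=2: → [12,17); WM=11
i=14 t=15 v=1: → [15,20),[12,17); WM=11
i=15 t=15 v=9: → [15,20),[12,17); WM=13
i=16 t=17 v=9: → [15,20); WM=13
i=17 t=19 v=1: → [18,23),[15,20); WM=13
i=18 t=21 v=2: → [21,26),[18,23); WM=13
i=19 t=25 v=1: → [24,29),[21,26); WM=23; [9,14) fires=4 [12,17) fires=4 [15,20) fires=2 [18,23) fires=2
i=20 t=27 v=5: → [27,32),[24,29); WM=23
i=21 t=24 v=9: → [24,29),[21,26); WM=23
i=22 t=27 v=8: → [27,32),[24,29); WM=23

[0,5)=5 [3,8)=4 [6,11)=2 [9,14)=4 [12,17)=4 [15,20)=2 [18,23)=2 [21,26)=3 [24,29)=4 [27,32)=2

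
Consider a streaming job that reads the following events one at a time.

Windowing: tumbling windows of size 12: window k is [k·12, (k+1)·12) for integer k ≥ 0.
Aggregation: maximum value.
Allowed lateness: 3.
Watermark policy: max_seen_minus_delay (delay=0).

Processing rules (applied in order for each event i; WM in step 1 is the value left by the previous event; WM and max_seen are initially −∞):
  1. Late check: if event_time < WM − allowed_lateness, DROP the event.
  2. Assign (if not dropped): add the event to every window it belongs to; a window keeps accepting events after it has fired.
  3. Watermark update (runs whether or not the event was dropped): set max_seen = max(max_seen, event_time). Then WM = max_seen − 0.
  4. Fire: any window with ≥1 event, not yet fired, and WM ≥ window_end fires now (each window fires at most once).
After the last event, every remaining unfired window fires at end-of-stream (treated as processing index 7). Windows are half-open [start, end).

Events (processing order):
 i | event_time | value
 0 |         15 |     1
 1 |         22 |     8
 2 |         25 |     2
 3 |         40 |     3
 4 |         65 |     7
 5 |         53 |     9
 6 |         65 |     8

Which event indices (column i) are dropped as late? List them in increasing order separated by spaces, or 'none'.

5

i=0 t=15 v=1: → [12,24); WM=15
i=1 t=22 v=8: → [12,24); WM=22
i=2 t=25 v=2: → [24,36); WM=25; [12,24) fires=8
i=3 t=40 v=3: → [36,48); WM=40; [24,36) fires=2
i=4 t=65 v=7: → [60,72); WM=65; [36,48) fires=3
i=5 t=53 v=9: DROP (t<65-3); WM=65
i=6 t=65 v=8: → [60,72); WM=65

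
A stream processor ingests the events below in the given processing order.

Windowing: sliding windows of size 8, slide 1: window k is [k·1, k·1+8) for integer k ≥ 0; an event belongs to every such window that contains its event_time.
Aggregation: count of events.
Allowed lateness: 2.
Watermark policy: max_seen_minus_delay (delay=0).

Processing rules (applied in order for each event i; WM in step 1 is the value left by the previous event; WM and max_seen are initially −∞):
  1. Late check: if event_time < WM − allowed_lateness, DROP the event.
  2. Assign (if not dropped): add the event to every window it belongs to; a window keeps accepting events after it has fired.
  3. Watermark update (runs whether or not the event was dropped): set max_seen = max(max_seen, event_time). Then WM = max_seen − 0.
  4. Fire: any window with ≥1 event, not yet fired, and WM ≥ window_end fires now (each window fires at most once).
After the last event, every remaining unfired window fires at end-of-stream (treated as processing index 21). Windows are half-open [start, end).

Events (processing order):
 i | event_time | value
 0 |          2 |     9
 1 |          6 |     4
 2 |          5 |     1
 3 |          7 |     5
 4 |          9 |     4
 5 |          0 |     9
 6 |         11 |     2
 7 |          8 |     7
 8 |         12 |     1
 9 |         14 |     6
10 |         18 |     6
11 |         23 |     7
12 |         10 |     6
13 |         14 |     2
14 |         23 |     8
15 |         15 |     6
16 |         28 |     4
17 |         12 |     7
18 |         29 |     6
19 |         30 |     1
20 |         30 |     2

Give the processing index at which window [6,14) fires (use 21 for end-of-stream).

i=0 t=2 v=9: → [2,10),[1,9),[0,8); WM=2
i=1 t=6 v=4: → [6,14),[5,13),[4,12),[3,11),[2,10),[1,9),[0,8); WM=6
i=2 t=5 v=1: → [5,13),[4,12),[3,11),[2,10),[1,9),[0,8); WM=6
i=3 t=7 v=5: → [7,15),[6,14),[5,13),[4,12),[3,11),[2,10),[1,9),[0,8); WM=7
i=4 t=9 v=4: → [9,17),[8,16),[7,15),[6,14),[5,13),[4,12),[3,11),[2,10); WM=9; [0,8) fires=4 [1,9) fires=4
i=5 t=0 v=9: DROP (t<9-2); WM=9
i=6 t=11 v=2: → [11,19),[10,18),[9,17),[8,16),[7,15),[6,14),[5,13),[4,12); WM=11; [2,10) fires=5 [3,11) fires=4
i=7 t=8 v=7: DROP (t<11-2); WM=11
i=8 t=12 v=1: → [12,20),[11,19),[10,18),[9,17),[8,16),[7,15),[6,14),[5,13); WM=12; [4,12) fires=5
i=9 t=14 v=6: → [14,22),[13,21),[12,20),[11,19),[10,18),[9,17),[8,16),[7,15); WM=14; [5,13) fires=6 [6,14) fires=5
i=10 t=18 v=6: → [18,26),[17,25),[16,24),[15,23),[14,22),[13,21),[12,20),[11,19); WM=18; [7,15) fires=5 [8,16) fires=4 [9,17) fires=4 [10,18) fires=3
i=11 t=23 v=7: → [23,31),[22,30),[21,29),[20,28),[19,27),[18,26),[17,25),[16,24); WM=23; [11,19) fires=4 [12,20) fires=3 [13,21) fires=2 [14,22) fires=2 [15,23) fires=1
i=12 t=10 v=6: DROP (t<23-2); WM=23
i=13 t=14 v=2: DROP (t<23-2); WM=23
i=14 t=23 v=8: → [23,31),[22,30),[21,29),[20,28),[19,27),[18,26),[17,25),[16,24); WM=23
i=15 t=15 v=6: DROP (t<23-2); WM=23
i=16 t=28 v=4: → [28,36),[27,35),[26,34),[25,33),[24,32),[23,31),[22,30),[21,29); WM=28; [16,24) fires=3 [17,25) fires=3 [18,26) fires=3 [19,27) fires=2 [20,28) fires=2
i=17 t=12 v=7: DROP (t<28-2); WM=28
i=18 t=29 v=6: → [29,37),[28,36),[27,35),[26,34),[25,33),[24,32),[23,31),[22,30); WM=29; [21,29) fires=3
i=19 t=30 v=1: → [30,38),[29,37),[28,36),[27,35),[26,34),[25,33),[24,32),[23,31); WM=30; [22,30) fires=4
i=20 t=30 v=2: → [30,38),[29,37),[28,36),[27,35),[26,34),[25,33),[24,32),[23,31); WM=30

9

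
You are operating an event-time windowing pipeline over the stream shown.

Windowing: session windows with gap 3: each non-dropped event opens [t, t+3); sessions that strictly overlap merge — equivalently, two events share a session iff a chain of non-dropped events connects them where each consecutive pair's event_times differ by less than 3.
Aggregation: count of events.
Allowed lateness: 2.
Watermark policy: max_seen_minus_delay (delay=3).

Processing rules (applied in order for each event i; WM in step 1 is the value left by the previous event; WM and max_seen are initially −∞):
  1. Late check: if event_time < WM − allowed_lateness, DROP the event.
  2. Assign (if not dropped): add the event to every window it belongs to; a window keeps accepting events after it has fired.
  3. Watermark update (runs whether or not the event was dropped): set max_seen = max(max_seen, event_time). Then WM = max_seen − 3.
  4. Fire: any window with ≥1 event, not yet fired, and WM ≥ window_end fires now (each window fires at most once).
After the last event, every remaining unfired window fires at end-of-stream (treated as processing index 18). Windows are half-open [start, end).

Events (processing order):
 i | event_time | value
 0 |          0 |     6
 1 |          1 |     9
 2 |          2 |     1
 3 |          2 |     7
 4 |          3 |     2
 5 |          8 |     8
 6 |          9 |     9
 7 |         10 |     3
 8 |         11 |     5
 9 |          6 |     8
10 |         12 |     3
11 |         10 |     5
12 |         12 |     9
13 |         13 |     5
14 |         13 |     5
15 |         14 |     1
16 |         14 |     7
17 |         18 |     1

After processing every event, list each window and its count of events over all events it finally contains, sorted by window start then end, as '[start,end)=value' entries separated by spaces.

[0,6)=5 [6,17)=12 [18,21)=1

i=0 t=0 v=6: → [0,3); WM=-3
i=1 t=1 v=9: → [0,4); WM=-2
i=2 t=2 v=1: → [0,5); WM=-1
i=3 t=2 v=7: → [0,5); WM=-1
i=4 t=3 v=2: → [0,6); WM=0
i=5 t=8 v=8: → [8,11); WM=5
i=6 t=9 v=9: → [8,12); WM=6
i=7 t=10 v=3: → [8,13); WM=7
i=8 t=11 v=5: → [8,14); WM=8
i=9 t=6 v=8: → [6,14); WM=8
i=10 t=12 v=3: → [6,15); WM=9
i=11 t=10 v=5: → [6,15); WM=9
i=12 t=12 v=9: → [6,15); WM=9
i=13 t=13 v=5: → [6,16); WM=10
i=14 t=13 v=5: → [6,16); WM=10
i=15 t=14 v=1: → [6,17); WM=11
i=16 t=14 v=7: → [6,17); WM=11
i=17 t=18 v=1: → [18,21); WM=15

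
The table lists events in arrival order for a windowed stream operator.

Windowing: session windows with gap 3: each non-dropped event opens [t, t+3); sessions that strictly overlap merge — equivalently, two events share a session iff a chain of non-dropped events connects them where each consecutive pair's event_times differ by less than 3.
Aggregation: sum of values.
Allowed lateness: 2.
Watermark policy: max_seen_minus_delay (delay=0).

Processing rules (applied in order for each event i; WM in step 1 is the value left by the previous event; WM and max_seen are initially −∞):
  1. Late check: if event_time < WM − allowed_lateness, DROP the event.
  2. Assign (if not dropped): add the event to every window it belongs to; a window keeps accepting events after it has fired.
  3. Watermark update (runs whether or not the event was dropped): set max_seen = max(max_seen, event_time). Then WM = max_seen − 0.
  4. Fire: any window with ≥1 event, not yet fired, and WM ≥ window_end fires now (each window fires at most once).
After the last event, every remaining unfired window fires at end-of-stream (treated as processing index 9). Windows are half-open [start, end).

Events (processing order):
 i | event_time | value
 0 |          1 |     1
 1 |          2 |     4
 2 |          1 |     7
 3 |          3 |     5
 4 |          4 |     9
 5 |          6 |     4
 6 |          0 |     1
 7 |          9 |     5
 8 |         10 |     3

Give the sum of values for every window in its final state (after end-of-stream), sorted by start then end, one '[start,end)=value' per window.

[1,9)=30 [9,13)=8

i=0 t=1 v=1: → [1,4); WM=1
i=1 t=2 v=4: → [1,5); WM=2
i=2 t=1 v=7: → [1,5); WM=2
i=3 t=3 v=5: → [1,6); WM=3
i=4 t=4 v=9: → [1,7); WM=4
i=5 t=6 v=4: → [1,9); WM=6
i=6 t=0 v=1: DROP (t<6-2); WM=6
i=7 t=9 v=5: → [9,12); WM=9
i=8 t=10 v=3: → [9,13); WM=10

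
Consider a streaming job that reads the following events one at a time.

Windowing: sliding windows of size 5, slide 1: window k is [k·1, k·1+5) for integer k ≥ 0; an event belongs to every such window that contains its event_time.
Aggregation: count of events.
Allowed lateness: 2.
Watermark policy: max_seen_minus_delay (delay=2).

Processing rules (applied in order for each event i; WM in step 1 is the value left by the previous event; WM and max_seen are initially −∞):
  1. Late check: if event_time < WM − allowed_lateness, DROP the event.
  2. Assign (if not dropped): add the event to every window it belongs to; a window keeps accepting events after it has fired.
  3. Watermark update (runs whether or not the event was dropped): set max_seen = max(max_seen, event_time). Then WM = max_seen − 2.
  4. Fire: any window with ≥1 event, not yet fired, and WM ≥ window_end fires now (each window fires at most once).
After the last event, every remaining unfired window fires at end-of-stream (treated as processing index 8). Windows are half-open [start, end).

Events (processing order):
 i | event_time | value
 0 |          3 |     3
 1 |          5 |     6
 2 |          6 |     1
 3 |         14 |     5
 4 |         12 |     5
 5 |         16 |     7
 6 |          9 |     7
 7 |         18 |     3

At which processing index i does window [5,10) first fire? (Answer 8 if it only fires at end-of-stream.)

i=0 t=3 v=3: → [3,8),[2,7),[1,6),[0,5); WM=1
i=1 t=5 v=6: → [5,10),[4,9),[3,8),[2,7),[1,6); WM=3
i=2 t=6 v=1: → [6,11),[5,10),[4,9),[3,8),[2,7); WM=4
i=3 t=14 v=5: → [14,19),[13,18),[12,17),[11,16),[10,15); WM=12; [0,5) fires=1 [1,6) fires=2 [2,7) fires=3 [3,8) fires=3 [4,9) fires=2 [5,10) fires=2 [6,11) fires=1
i=4 t=12 v=5: → [12,17),[11,16),[10,15),[9,14),[8,13); WM=12
i=5 t=16 v=7: → [16,21),[15,20),[14,19),[13,18),[12,17); WM=14; [8,13) fires=1 [9,14) fires=1
i=6 t=9 v=7: DROP (t<14-2); WM=14
i=7 t=18 v=3: → [18,23),[17,22),[16,21),[15,20),[14,19); WM=16; [10,15) fires=2 [11,16) fires=2

3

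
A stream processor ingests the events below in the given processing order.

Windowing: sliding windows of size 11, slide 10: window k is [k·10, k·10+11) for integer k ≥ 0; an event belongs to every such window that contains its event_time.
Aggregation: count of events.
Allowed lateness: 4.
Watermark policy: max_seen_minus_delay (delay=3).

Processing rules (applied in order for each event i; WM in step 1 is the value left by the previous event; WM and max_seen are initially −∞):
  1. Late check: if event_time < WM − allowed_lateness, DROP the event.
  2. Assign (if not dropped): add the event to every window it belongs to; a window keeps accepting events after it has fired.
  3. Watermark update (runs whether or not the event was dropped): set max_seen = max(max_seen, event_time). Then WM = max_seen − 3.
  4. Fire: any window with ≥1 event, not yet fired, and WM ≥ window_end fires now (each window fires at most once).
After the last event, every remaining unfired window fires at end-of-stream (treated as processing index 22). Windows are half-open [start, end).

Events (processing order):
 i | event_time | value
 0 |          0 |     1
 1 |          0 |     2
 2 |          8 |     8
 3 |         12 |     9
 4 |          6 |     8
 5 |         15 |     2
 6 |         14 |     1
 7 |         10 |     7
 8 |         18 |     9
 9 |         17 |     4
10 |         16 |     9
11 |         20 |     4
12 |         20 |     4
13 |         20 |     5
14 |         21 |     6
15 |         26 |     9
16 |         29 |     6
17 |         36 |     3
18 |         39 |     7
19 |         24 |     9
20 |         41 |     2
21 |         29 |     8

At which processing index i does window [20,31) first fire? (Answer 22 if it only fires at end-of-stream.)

i=0 t=0 v=1: → [0,11); WM=-3
i=1 t=0 v=2: → [0,11); WM=-3
i=2 t=8 v=8: → [0,11); WM=5
i=3 t=12 v=9: → [10,21); WM=9
i=4 t=6 v=8: → [0,11); WM=9
i=5 t=15 v=2: → [10,21); WM=12; [0,11) fires=4
i=6 t=14 v=1: → [10,21); WM=12
i=7 t=10 v=7: → [10,21),[0,11); WM=12
i=8 t=18 v=9: → [10,21); WM=15
i=9 t=17 v=4: → [10,21); WM=15
i=10 t=16 v=9: → [10,21); WM=15
i=11 t=20 v=4: → [20,31),[10,21); WM=17
i=12 t=20 v=4: → [20,31),[10,21); WM=17
i=13 t=20 v=5: → [20,31),[10,21); WM=17
i=14 t=21 v=6: → [20,31); WM=18
i=15 t=26 v=9: → [20,31); WM=23; [10,21) fires=10
i=16 t=29 v=6: → [20,31); WM=26
i=17 t=36 v=3: → [30,41); WM=33; [20,31) fires=6
i=18 t=39 v=7: → [30,41); WM=36
i=19 t=24 v=9: DROP (t<36-4); WM=36
i=20 t=41 v=2: → [40,51); WM=38
i=21 t=29 v=8: DROP (t<38-4); WM=38

17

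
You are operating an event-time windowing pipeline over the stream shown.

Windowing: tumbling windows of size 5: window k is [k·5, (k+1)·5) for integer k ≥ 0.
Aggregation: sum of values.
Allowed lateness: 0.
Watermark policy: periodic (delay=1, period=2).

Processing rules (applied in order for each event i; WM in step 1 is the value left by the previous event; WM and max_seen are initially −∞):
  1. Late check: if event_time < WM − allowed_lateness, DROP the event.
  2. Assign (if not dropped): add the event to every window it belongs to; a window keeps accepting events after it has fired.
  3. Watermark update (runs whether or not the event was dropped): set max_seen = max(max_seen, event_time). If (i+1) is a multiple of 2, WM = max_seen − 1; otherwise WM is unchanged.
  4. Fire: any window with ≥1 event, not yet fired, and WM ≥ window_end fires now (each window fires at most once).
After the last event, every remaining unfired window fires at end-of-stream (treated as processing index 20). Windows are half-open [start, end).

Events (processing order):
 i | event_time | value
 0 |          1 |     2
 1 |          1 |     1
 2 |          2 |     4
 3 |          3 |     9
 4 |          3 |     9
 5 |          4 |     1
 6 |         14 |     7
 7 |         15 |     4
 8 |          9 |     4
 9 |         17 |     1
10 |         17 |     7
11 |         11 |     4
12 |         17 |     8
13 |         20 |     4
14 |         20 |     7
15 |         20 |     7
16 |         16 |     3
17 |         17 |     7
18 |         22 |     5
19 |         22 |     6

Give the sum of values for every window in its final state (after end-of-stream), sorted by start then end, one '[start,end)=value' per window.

[0,5)=26 [10,15)=7 [15,20)=20 [20,25)=29

i=0 t=1 v=2: → [0,5); WM=−∞
i=1 t=1 v=1: → [0,5); WM=0
i=2 t=2 v=4: → [0,5); WM=0
i=3 t=3 v=9: → [0,5); WM=2
i=4 t=3 v=9: → [0,5); WM=2
i=5 t=4 v=1: → [0,5); WM=3
i=6 t=14 v=7: → [10,15); WM=3
i=7 t=15 v=4: → [15,20); WM=14; [0,5) fires=26
i=8 t=9 v=4: DROP (t<14-0); WM=14
i=9 t=17 v=1: → [15,20); WM=16; [10,15) fires=7
i=10 t=17 v=7: → [15,20); WM=16
i=11 t=11 v=4: DROP (t<16-0); WM=16
i=12 t=17 v=8: → [15,20); WM=16
i=13 t=20 v=4: → [20,25); WM=19
i=14 t=20 v=7: → [20,25); WM=19
i=15 t=20 v=7: → [20,25); WM=19
i=16 t=16 v=3: DROP (t<19-0); WM=19
i=17 t=17 v=7: DROP (t<19-0); WM=19
i=18 t=22 v=5: → [20,25); WM=19
i=19 t=22 v=6: → [20,25); WM=21; [15,20) fires=20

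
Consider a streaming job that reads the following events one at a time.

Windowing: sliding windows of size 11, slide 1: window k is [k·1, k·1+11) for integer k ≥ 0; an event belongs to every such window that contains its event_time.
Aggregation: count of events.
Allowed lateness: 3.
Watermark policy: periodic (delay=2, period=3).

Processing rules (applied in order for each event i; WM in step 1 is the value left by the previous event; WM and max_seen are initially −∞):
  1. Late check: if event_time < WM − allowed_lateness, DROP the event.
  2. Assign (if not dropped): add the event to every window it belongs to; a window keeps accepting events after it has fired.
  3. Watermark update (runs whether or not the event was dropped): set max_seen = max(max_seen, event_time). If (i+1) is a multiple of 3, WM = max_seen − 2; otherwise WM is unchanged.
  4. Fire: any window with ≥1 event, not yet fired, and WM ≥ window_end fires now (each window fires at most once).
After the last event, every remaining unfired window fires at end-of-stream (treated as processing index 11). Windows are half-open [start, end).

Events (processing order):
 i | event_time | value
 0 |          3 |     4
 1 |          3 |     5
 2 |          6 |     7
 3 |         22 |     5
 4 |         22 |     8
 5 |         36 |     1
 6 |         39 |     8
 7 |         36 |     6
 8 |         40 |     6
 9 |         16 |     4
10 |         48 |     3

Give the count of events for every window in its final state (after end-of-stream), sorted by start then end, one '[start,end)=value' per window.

i=0 t=3 v=4: → [3,14),[2,13),[1,12),[0,11); WM=−∞
i=1 t=3 v=5: → [3,14),[2,13),[1,12),[0,11); WM=−∞
i=2 t=6 v=7: → [6,17),[5,16),[4,15),[3,14),[2,13),[1,12),[0,11); WM=4
i=3 t=22 v=5: → [22,33),[21,32),[20,31),[19,30),[18,29),[17,28),[16,27),[15,26),[14,25),[13,24),[12,23); WM=4
i=4 t=22 v=8: → [22,33),[21,32),[20,31),[19,30),[18,29),[17,28),[16,27),[15,26),[14,25),[13,24),[12,23); WM=4
i=5 t=36 v=1: → [36,47),[35,46),[34,45),[33,44),[32,43),[31,42),[30,41),[29,40),[28,39),[27,38),[26,37); WM=34; [0,11) fires=3 [1,12) fires=3 [2,13) fires=3 [3,14) fires=3 [4,15) fires=1 [5,16) fires=1 [6,17) fires=1 [12,23) fires=2 [13,24) fires=2 [14,25) fires=2 [15,26) fires=2 [16,27) fires=2 [17,28) fires=2 [18,29) fires=2 [19,30) fires=2 [20,31) fires=2 [21,32) fires=2 [22,33) fires=2
i=6 t=39 v=8: → [39,50),[38,49),[37,48),[36,47),[35,46),[34,45),[33,44),[32,43),[31,42),[30,41),[29,40); WM=34
i=7 t=36 v=6: → [36,47),[35,46),[34,45),[33,44),[32,43),[31,42),[30,41),[29,40),[28,39),[27,38),[26,37); WM=34
i=8 t=40 v=6: → [40,51),[39,50),[38,49),[37,48),[36,47),[35,46),[34,45),[33,44),[32,43),[31,42),[30,41); WM=38; [26,37) fires=2 [27,38) fires=2
i=9 t=16 v=4: DROP (t<38-3); WM=38
i=10 t=48 v=3: → [48,59),[47,58),[46,57),[45,56),[44,55),[43,54),[42,53),[41,52),[40,51),[39,50),[38,49); WM=38

[0,11)=3 [1,12)=3 [2,13)=3 [3,14)=3 [4,15)=1 [5,16)=1 [6,17)=1 [12,23)=2 [13,24)=2 [14,25)=2 [15,26)=2 [16,27)=2 [17,28)=2 [18,29)=2 [19,30)=2 [20,31)=2 [21,32)=2 [22,33)=2 [26,37)=2 [27,38)=2 [28,39)=2 [29,40)=3 [30,41)=4 [31,42)=4 [32,43)=4 [33,44)=4 [34,45)=4 [35,46)=4 [36,47)=4 [37,48)=2 [38,49)=3 [39,50)=3 [40,51)=2 [41,52)=1 [42,53)=1 [43,54)=1 [44,55)=1 [45,56)=1 [46,57)=1 [47,58)=1 [48,59)=1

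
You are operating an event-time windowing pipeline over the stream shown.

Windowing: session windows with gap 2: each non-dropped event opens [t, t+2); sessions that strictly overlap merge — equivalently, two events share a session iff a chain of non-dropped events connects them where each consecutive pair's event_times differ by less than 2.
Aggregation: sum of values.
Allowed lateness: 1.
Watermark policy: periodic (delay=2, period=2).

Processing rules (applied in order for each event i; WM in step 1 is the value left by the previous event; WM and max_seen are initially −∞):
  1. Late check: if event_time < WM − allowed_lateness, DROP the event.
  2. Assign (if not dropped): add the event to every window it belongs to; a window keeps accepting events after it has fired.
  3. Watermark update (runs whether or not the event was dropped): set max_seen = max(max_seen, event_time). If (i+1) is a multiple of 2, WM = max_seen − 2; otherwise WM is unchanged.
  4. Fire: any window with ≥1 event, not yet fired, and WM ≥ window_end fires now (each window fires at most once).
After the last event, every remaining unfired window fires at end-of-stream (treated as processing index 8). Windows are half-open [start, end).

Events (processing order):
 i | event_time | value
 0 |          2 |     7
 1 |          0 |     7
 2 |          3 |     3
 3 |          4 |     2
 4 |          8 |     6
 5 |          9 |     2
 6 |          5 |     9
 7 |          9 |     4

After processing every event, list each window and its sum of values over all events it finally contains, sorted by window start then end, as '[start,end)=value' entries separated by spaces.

[0,2)=7 [2,6)=12 [8,11)=12

i=0 t=2 v=7: → [2,4); WM=−∞
i=1 t=0 v=7: → [0,2); WM=0
i=2 t=3 v=3: → [2,5); WM=0
i=3 t=4 v=2: → [2,6); WM=2
i=4 t=8 v=6: → [8,10); WM=2
i=5 t=9 v=2: → [8,11); WM=7
i=6 t=5 v=9: DROP (t<7-1); WM=7
i=7 t=9 v=4: → [8,11); WM=7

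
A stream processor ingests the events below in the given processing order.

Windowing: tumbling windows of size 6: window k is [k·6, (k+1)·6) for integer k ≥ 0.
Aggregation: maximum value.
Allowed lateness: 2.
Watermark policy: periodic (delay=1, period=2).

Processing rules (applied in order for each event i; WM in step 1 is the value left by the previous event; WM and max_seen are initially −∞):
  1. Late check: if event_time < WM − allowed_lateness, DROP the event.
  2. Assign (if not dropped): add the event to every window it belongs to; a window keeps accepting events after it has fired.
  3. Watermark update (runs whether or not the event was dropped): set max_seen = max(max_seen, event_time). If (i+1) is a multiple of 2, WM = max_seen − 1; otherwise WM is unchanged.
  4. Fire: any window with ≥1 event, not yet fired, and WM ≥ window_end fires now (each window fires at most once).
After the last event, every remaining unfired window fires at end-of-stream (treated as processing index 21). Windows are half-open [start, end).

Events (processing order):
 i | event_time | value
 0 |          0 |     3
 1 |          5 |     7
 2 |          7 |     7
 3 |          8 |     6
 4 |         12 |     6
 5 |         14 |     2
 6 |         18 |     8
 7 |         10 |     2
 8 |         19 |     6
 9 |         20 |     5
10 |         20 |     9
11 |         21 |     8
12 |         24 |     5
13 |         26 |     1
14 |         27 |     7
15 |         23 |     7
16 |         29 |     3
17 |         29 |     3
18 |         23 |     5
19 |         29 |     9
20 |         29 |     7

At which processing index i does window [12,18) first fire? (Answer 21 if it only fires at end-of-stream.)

9

i=0 t=0 v=3: → [0,6); WM=−∞
i=1 t=5 v=7: → [0,6); WM=4
i=2 t=7 v=7: → [6,12); WM=4
i=3 t=8 v=6: → [6,12); WM=7; [0,6) fires=7
i=4 t=12 v=6: → [12,18); WM=7
i=5 t=14 v=2: → [12,18); WM=13; [6,12) fires=7
i=6 t=18 v=8: → [18,24); WM=13
i=7 t=10 v=2: DROP (t<13-2); WM=17
i=8 t=19 v=6: → [18,24); WM=17
i=9 t=20 v=5: → [18,24); WM=19; [12,18) fires=6
i=10 t=20 v=9: → [18,24); WM=19
i=11 t=21 v=8: → [18,24); WM=20
i=12 t=24 v=5: → [24,30); WM=20
i=13 t=26 v=1: → [24,30); WM=25; [18,24) fires=9
i=14 t=27 v=7: → [24,30); WM=25
i=15 t=23 v=7: → [18,24); WM=26
i=16 t=29 v=3: → [24,30); WM=26
i=17 t=29 v=3: → [24,30); WM=28
i=18 t=23 v=5: DROP (t<28-2); WM=28
i=19 t=29 v=9: → [24,30); WM=28
i=20 t=29 v=7: → [24,30); WM=28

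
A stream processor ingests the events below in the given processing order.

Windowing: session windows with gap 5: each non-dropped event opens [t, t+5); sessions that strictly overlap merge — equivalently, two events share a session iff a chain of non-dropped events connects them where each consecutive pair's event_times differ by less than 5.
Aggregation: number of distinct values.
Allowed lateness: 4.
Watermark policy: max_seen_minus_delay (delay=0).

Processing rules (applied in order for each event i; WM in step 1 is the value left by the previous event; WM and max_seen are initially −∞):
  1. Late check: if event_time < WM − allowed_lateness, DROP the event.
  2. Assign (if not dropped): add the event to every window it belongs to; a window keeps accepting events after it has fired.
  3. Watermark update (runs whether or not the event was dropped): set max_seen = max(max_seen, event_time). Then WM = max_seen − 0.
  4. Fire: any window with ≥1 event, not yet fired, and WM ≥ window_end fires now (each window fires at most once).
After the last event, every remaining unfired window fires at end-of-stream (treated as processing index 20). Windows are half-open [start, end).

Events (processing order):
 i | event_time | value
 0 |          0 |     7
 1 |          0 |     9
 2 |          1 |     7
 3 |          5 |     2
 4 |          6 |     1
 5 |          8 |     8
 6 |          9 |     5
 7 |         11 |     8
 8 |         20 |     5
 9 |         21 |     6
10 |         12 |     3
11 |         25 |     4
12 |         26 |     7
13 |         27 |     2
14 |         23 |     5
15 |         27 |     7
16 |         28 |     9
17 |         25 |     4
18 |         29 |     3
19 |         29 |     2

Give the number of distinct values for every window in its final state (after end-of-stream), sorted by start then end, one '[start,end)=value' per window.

[0,16)=6 [20,34)=7

i=0 t=0 v=7: → [0,5); WM=0
i=1 t=0 v=9: → [0,5); WM=0
i=2 t=1 v=7: → [0,6); WM=1
i=3 t=5 v=2: → [0,10); WM=5
i=4 t=6 v=1: → [0,11); WM=6
i=5 t=8 v=8: → [0,13); WM=8
i=6 t=9 v=5: → [0,14); WM=9
i=7 t=11 v=8: → [0,16); WM=11
i=8 t=20 v=5: → [20,25); WM=20
i=9 t=21 v=6: → [20,26); WM=21
i=10 t=12 v=3: DROP (t<21-4); WM=21
i=11 t=25 v=4: → [20,30); WM=25
i=12 t=26 v=7: → [20,31); WM=26
i=13 t=27 v=2: → [20,32); WM=27
i=14 t=23 v=5: → [20,32); WM=27
i=15 t=27 v=7: → [20,32); WM=27
i=16 t=28 v=9: → [20,33); WM=28
i=17 t=25 v=4: → [20,33); WM=28
i=18 t=29 v=3: → [20,34); WM=29
i=19 t=29 v=2: → [20,34); WM=29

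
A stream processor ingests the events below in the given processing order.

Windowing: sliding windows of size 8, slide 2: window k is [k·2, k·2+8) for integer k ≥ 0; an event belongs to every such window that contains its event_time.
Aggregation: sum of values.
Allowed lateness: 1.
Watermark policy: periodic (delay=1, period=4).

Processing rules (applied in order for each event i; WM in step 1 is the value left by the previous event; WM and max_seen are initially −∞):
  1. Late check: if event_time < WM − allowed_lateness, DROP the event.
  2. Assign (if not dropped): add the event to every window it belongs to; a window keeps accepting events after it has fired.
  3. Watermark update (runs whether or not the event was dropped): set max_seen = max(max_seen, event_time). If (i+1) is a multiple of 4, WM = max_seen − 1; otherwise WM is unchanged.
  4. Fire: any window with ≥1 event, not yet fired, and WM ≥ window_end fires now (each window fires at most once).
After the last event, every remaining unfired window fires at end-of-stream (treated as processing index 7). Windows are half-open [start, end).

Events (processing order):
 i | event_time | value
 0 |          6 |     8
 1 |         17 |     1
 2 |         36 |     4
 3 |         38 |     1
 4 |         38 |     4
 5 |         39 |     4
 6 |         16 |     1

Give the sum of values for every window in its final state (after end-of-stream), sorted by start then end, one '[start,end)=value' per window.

i=0 t=6 v=8: → [6,14),[4,12),[2,10),[0,8); WM=−∞
i=1 t=17 v=1: → [16,24),[14,22),[12,20),[10,18); WM=−∞
i=2 t=36 v=4: → [36,44),[34,42),[32,40),[30,38); WM=−∞
i=3 t=38 v=1: → [38,46),[36,44),[34,42),[32,40); WM=37; [0,8) fires=8 [2,10) fires=8 [4,12) fires=8 [6,14) fires=8 [10,18) fires=1 [12,20) fires=1 [14,22) fires=1 [16,24) fires=1
i=4 t=38 v=4: → [38,46),[36,44),[34,42),[32,40); WM=37
i=5 t=39 v=4: → [38,46),[36,44),[34,42),[32,40); WM=37
i=6 t=16 v=1: DROP (t<37-1); WM=37

[0,8)=8 [2,10)=8 [4,12)=8 [6,14)=8 [10,18)=1 [12,20)=1 [14,22)=1 [16,24)=1 [30,38)=4 [32,40)=13 [34,42)=13 [36,44)=13 [38,46)=9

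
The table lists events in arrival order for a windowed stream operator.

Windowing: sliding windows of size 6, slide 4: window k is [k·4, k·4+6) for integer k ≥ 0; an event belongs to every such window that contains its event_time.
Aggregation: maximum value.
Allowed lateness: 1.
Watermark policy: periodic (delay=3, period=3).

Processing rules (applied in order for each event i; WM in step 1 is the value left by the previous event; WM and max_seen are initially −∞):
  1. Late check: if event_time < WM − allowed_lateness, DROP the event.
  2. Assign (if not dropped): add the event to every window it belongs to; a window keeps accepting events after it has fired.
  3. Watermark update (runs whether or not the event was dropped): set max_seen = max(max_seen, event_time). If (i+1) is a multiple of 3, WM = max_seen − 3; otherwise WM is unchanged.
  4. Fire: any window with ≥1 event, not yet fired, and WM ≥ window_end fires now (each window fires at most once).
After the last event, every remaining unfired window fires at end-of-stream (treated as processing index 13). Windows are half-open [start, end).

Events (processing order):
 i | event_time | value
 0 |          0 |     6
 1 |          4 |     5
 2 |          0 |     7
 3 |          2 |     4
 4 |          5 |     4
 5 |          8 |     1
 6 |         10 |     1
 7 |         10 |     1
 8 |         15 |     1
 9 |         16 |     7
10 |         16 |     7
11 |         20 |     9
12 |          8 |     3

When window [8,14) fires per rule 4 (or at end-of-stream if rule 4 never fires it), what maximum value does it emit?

i=0 t=0 v=6: → [0,6); WM=−∞
i=1 t=4 v=5: → [4,10),[0,6); WM=−∞
i=2 t=0 v=7: → [0,6); WM=1
i=3 t=2 v=4: → [0,6); WM=1
i=4 t=5 v=4: → [4,10),[0,6); WM=1
i=5 t=8 v=1: → [8,14),[4,10); WM=5
i=6 t=10 v=1: → [8,14); WM=5
i=7 t=10 v=1: → [8,14); WM=5
i=8 t=15 v=1: → [12,18); WM=12; [0,6) fires=7 [4,10) fires=5
i=9 t=16 v=7: → [16,22),[12,18); WM=12
i=10 t=16 v=7: → [16,22),[12,18); WM=12
i=11 t=20 v=9: → [20,26),[16,22); WM=17; [8,14) fires=1
i=12 t=8 v=3: DROP (t<17-1); WM=17

1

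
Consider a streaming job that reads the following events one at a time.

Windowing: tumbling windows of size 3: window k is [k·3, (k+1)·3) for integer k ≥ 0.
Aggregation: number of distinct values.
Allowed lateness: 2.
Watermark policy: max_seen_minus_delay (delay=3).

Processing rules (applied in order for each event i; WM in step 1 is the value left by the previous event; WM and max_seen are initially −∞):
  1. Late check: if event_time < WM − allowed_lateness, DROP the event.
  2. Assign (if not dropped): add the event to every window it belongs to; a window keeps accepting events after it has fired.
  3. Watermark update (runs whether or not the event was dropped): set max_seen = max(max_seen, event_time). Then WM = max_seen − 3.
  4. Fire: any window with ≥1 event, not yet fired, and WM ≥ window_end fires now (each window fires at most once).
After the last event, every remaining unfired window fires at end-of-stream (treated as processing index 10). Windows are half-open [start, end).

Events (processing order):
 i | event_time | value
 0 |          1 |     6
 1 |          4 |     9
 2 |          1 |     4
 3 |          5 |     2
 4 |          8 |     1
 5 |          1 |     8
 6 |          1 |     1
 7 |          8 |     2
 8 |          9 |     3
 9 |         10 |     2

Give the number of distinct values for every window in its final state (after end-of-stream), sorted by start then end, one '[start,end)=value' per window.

i=0 t=1 v=6: → [0,3); WM=-2
i=1 t=4 v=9: → [3,6); WM=1
i=2 t=1 v=4: → [0,3); WM=1
i=3 t=5 v=2: → [3,6); WM=2
i=4 t=8 v=1: → [6,9); WM=5; [0,3) fires=2
i=5 t=1 v=8: DROP (t<5-2); WM=5
i=6 t=1 v=1: DROP (t<5-2); WM=5
i=7 t=8 v=2: → [6,9); WM=5
i=8 t=9 v=3: → [9,12); WM=6; [3,6) fires=2
i=9 t=10 v=2: → [9,12); WM=7

[0,3)=2 [3,6)=2 [6,9)=2 [9,12)=2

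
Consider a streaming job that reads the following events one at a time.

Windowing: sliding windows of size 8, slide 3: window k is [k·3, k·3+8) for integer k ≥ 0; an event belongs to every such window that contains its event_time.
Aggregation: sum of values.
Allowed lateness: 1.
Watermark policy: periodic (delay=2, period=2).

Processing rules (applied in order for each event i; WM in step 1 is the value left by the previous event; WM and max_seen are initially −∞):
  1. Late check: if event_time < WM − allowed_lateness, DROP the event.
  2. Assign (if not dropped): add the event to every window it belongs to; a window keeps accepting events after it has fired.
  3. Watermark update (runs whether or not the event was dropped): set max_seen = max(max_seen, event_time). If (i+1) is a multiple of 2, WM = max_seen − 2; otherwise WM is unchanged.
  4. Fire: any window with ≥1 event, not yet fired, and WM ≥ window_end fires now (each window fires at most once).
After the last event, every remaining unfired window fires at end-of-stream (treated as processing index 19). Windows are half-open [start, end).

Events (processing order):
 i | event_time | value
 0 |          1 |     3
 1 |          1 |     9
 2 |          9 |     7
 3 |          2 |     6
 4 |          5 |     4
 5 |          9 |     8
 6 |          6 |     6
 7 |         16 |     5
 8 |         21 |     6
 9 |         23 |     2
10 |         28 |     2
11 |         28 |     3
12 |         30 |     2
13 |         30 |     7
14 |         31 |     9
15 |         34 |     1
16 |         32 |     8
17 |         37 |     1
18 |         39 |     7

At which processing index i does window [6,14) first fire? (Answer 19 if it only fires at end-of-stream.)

7

i=0 t=1 v=3: → [0,8); WM=−∞
i=1 t=1 v=9: → [0,8); WM=-1
i=2 t=9 v=7: → [9,17),[6,14),[3,11); WM=-1
i=3 t=2 v=6: → [0,8); WM=7
i=4 t=5 v=4: DROP (t<7-1); WM=7
i=5 t=9 v=8: → [9,17),[6,14),[3,11); WM=7
i=6 t=6 v=6: → [6,14),[3,11),[0,8); WM=7
i=7 t=16 v=5: → [15,23),[12,20),[9,17); WM=14; [0,8) fires=24 [3,11) fires=21 [6,14) fires=21
i=8 t=21 v=6: → [21,29),[18,26),[15,23); WM=14
i=9 t=23 v=2: → [21,29),[18,26); WM=21; [9,17) fires=20 [12,20) fires=5
i=10 t=28 v=2: → [27,35),[24,32),[21,29); WM=21
i=11 t=28 v=3: → [27,35),[24,32),[21,29); WM=26; [15,23) fires=11 [18,26) fires=8
i=12 t=30 v=2: → [30,38),[27,35),[24,32); WM=26
i=13 t=30 v=7: → [30,38),[27,35),[24,32); WM=28
i=14 t=31 v=9: → [30,38),[27,35),[24,32); WM=28
i=15 t=34 v=1: → [33,41),[30,38),[27,35); WM=32; [21,29) fires=13 [24,32) fires=23
i=16 t=32 v=8: → [30,38),[27,35); WM=32
i=17 t=37 v=1: → [36,44),[33,41),[30,38); WM=35; [27,35) fires=32
i=18 t=39 v=7: → [39,47),[36,44),[33,41); WM=35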